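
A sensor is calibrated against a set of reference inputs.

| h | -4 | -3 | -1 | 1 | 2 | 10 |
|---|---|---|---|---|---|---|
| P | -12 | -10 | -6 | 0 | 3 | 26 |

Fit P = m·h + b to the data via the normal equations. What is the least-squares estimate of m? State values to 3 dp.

m = 2.753

Forming AᵀA = [[131, 5]; [5, 6]] and AᵀP = [350, 1]ᵀ gives AᵀA·[m, b]ᵀ = AᵀP.
Δ = 131·6 − 5² = 761.
m = (350·6 − 5·1)/761 = 2095/761; b = (131·1 − 5·350)/761 = -1619/761.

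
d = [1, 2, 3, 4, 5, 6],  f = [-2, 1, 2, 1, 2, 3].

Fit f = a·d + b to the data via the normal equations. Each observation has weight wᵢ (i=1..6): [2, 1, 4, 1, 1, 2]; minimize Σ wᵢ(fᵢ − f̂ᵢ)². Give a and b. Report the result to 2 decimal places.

From the data, Σwᵢ·d·d = 155, Σwᵢ·d = 37, Σwᵢ·1 = 11.
For XᵀWf: Σwᵢ·d·f = 72, Σwᵢ·f = 14.
Normal equations: [[155, 37]; [37, 11]]·[a, b]ᵀ = [72, 14]ᵀ.
Determinant 155·11 − 37² = 336.
a = (72·11 − 37·14)/336 = 137/168; b = (155·14 − 37·72)/336 = -247/168.

a = 0.82, b = -1.47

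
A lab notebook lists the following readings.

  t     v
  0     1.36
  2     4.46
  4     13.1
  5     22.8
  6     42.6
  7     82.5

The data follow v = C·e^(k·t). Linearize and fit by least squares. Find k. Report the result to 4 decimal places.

With ln vᵢ as the transformed response and tᵢ as the regressor:
Σt = 24.0000, Σ(t)² = 130.0000, Σln v = 15.6667, Σt·ln v = 82.3153.
Equations: 130.0000·k + 24.0000·ln C = 82.3153;  24.0000·k + 6·ln C = 15.6667.
Δ = 130.0000·6 − (24.0000)² = 204.0000; k = (82.3153·6 − 24.0000·15.6667)/204.0000 = 0.57790, ln C = (130.0000·15.6667 − 24.0000·82.3153)/204.0000 = 0.29951.

k = 0.5779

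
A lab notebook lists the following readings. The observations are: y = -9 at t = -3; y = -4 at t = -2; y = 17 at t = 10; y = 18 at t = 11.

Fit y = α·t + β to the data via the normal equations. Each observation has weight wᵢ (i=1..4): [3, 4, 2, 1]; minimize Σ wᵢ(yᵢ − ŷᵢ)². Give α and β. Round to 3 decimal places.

α = 1.854, β = -1.695

AᵀWA·[α, β]ᵀ = AᵀWy reads: 364·α + 14·β = 651;  14·α + 10·β = 9.
Determinant 364·10 − 14² = 3444.
α = (651·10 − 14·9)/3444 = 76/41; β = (364·9 − 14·651)/3444 = -139/82.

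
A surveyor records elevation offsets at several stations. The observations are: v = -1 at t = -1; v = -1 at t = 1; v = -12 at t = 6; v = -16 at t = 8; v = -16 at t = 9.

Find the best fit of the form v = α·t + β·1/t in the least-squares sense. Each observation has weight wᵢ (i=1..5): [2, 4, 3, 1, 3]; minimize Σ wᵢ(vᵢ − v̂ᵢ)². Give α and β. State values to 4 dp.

α = -1.8948, β = 1.5154

Sums needed: Σwᵢ·t·t = 421, Σwᵢ·t·1/t = 13, Σwᵢ·1/t·1/t = 10603/1728.
And Σwᵢ·t·v = -778, Σwᵢ·1/t·v = -46/3.
So XᵀWX·[α, β]ᵀ = XᵀWv: [[421, 13]; [13, 10603/1728]]·[α, β]ᵀ = [-778, -46/3]ᵀ.
Determinant 421·(10603/1728) − 13² = 4171831/1728.
α = ((-778)·(10603/1728) − 13·(-46/3))/(4171831/1728) = -7904686/4171831; β = (421·(-46/3) − 13·(-778))/(4171831/1728) = 6322176/4171831.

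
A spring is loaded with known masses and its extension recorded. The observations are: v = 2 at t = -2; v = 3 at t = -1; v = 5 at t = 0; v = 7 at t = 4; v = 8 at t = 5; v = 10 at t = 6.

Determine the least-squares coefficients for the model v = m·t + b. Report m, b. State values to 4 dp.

m = 0.8793, b = 4.0747

Compute the Gram sums: Σt·t = 82, Σt = 12, Σ1 = 6.
Moment sums: Σt·v = 121, Σv = 35.
So AᵀA·[m, b]ᵀ = Aᵀv: [[82, 12]; [12, 6]]·[m, b]ᵀ = [121, 35]ᵀ.
Determinant 82·6 − 12² = 348.
m = (121·6 − 12·35)/348 = 51/58; b = (82·35 − 12·121)/348 = 709/174.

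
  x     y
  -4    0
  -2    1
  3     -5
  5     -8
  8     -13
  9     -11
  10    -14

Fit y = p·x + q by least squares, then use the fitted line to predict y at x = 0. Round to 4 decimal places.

Compute the Gram sums: Σx·x = 299, Σx = 29, Σ1 = 7.
And Σx·y = -400, Σy = -50.
MᵀM·[p, q]ᵀ = Mᵀy becomes [[299, 29]; [29, 7]]·[p, q]ᵀ = [-400, -50]ᵀ.
det = 299·7 − 29² = 1252.
p = ((-400)·7 − 29·(-50))/1252 = -675/626; q = (299·(-50) − 29·(-400))/1252 = -1675/626.
At x = 0: ŷ = (-675/626)·(0) + (-1675/626)·(1) = -1675/626.

ŷ = -2.6757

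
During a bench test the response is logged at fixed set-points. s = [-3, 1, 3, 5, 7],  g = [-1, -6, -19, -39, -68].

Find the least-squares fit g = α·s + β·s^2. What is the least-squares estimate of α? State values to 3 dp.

α = -2.923

Sums needed: Σs·s = 93, Σs·s^2 = 469, Σs^2·s^2 = 3189.
Right-hand side: Σs·g = -731, Σs^2·g = -4493.
MᵀM·[α, β]ᵀ = Mᵀg becomes [[93, 469]; [469, 3189]]·[α, β]ᵀ = [-731, -4493]ᵀ.
Determinant 93·3189 − 469² = 76616.
α = ((-731)·3189 − 469·(-4493))/76616 = -111971/38308; β = (93·(-4493) − 469·(-731))/76616 = -37505/38308.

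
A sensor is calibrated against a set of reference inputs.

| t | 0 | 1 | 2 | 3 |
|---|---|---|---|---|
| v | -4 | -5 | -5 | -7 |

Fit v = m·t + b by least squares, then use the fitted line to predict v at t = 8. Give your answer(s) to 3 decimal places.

The normal equations are: 14·m + 6·b = -36;  6·m + 4·b = -21.
Determinant 14·4 − 6² = 20.
m = ((-36)·4 − 6·(-21))/20 = -9/10; b = (14·(-21) − 6·(-36))/20 = -39/10.
At t = 8: v̂ = (-9/10)·(8) + (-39/10)·(1) = -111/10.

v̂ = -11.100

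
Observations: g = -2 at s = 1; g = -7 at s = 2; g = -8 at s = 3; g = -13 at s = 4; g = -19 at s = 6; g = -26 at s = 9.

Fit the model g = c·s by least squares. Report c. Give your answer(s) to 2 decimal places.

Sums needed: Σs·s = 147.
For Mᵀg: Σs·g = -440.
MᵀM·[c]ᵀ = Mᵀg becomes [[147]]·[c]ᵀ = [-440]ᵀ.
c = (-440)/147 = -2.9932.

c = -2.99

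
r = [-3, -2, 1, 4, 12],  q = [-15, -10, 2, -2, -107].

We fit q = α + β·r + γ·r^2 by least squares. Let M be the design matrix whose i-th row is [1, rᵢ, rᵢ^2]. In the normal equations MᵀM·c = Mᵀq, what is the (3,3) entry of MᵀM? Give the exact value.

Row 3 ↔ basis r^2, column 3 ↔ basis r^2, so (MᵀM)_{3,3} = Σᵢ (r^2)·(r^2) = (9)·(9) + (4)·(4) + (1)·(1) + (16)·(16) + (144)·(144) = 21090.

21090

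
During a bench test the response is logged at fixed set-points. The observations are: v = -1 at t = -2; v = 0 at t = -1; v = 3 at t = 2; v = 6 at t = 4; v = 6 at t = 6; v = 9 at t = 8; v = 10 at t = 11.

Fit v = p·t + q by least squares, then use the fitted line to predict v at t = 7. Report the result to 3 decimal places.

v̂ = 7.356

AᵀA·[p, q]ᵀ = Aᵀv reads: 246·p + 28·q = 250;  28·p + 7·q = 33.
det = 246·7 − 28² = 938.
p = (250·7 − 28·33)/938 = 59/67; q = (246·33 − 28·250)/938 = 559/469.
At t = 7: v̂ = (59/67)·(7) + (559/469)·(1) = 3450/469.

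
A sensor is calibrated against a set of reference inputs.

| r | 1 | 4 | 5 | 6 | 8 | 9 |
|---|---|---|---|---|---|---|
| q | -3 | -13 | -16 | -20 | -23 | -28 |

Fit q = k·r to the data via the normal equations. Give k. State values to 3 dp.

XᵀX·[k]ᵀ = Xᵀq reads: 223·k = -691.
Hence k = -691 / 223 ≈ -3.09865.

k = -3.099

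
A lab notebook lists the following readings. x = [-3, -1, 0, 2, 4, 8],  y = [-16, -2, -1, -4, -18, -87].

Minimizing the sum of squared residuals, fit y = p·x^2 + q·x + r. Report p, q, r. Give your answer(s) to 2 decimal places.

p = -1.49, q = 1.07, r = 0.25

The normal system MᵀM·[p, q, r]ᵀ = Mᵀy is [[4450, 556, 94]; [556, 94, 10]; [94, 10, 6]]·[p, q, r]ᵀ = [-6018, -726, -128]ᵀ.
Solving the 3×3 system (Gaussian elimination) gives p = -26397/17695, q = 19003/17695, r = 4388/17695.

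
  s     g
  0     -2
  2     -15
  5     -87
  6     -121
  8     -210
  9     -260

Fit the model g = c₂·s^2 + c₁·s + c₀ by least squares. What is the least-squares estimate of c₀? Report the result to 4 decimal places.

c₀ = -0.9063

Forming XᵀX = [[12594, 1590, 210]; [1590, 210, 30]; [210, 30, 6]] and Xᵀg = [-41091, -5211, -695]ᵀ gives XᵀX·[c₂, c₁, c₀]ᵀ = Xᵀg.
Solving the 3×3 system (Gaussian elimination) gives c₂ = -571/192, c₁ = -2081/960, c₀ = -29/32.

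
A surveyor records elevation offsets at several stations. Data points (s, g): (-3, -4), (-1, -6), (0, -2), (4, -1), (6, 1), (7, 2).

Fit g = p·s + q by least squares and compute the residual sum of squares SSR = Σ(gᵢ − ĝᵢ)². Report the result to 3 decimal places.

SSR = 7.924

The normal equations are: 111·p + 13·q = 34;  13·p + 6·q = -10.
(Σs·s = 111, Σs = 13, Σ1 = 6, Σs·g = 34, Σg = -10.)
det = 111·6 − 13² = 497.
p = (34·6 − 13·(-10))/497 = 334/497; q = (111·(-10) − 13·34)/497 = -1552/497.
Residuals: 566/497, -1096/497, 558/497, -281/497, 45/497, 208/497; SSR = 3938/497.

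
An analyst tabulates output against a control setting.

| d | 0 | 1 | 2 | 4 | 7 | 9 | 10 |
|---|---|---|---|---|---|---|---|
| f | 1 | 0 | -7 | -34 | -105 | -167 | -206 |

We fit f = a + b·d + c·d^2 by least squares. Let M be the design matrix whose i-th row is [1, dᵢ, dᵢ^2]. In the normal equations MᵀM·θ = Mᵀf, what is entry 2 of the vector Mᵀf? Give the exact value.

-4448

Entry 2 ↔ basis d, so (Mᵀf)_{2} = Σᵢ (d)·fᵢ = (0)·(1) + (1)·(0) + (2)·(-7) + (4)·(-34) + (7)·(-105) + (9)·(-167) + (10)·(-206) = -4448.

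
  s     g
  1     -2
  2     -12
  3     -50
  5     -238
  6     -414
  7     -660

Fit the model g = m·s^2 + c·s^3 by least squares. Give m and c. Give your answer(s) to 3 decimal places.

The normal system AᵀA·[m, c]ᵀ = Aᵀg is [[4420, 27984]; [27984, 180724]]·[m, c]ᵀ = [-53694, -347002]ᵀ.
Eliminating c: 180724·(row 1) − 27984·(row 2) gives 15695824·m = 180724·(-53694) − 27984·(-347002) = 6709512, so m = 838689/1961978.
Then c = ((-347002) − 27984·(838689/1961978))/180724 = -3896993/1961978.

m = 0.427, c = -1.986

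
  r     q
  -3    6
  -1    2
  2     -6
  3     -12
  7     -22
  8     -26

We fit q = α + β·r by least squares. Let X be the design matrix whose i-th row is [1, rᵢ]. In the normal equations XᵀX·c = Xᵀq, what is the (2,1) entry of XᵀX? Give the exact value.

Row 2 ↔ basis r, column 1 ↔ basis 1, so (XᵀX)_{2,1} = Σᵢ r = (-3)·(1) + (-1)·(1) + (2)·(1) + (3)·(1) + (7)·(1) + (8)·(1) = 16.

16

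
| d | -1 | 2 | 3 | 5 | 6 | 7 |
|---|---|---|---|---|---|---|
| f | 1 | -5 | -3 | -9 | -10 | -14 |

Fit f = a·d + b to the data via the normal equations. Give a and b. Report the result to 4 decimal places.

XᵀX·[a, b]ᵀ = Xᵀf reads: 124·a + 22·b = -223;  22·a + 6·b = -40.
Eliminating b: 6·(row 1) − 22·(row 2) gives 260·a = 6·(-223) − 22·(-40) = -458, so a = -229/130.
Then b = ((-40) − 22·(-229/130))/6 = -27/130.

a = -1.7615, b = -0.2077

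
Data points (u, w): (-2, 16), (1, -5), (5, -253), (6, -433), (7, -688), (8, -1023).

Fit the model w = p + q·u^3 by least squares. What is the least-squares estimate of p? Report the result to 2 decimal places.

The normal equations are: 6·p + 1189·q = -2386;  1189·p + 442139·q = -885046.
Δ = 6·442139 − 1189² = 1239113.
p = ((-2386)·442139 − 1189·(-885046))/1239113 = -2623960/1239113; q = (6·(-885046) − 1189·(-2386))/1239113 = -2473322/1239113.

p = -2.12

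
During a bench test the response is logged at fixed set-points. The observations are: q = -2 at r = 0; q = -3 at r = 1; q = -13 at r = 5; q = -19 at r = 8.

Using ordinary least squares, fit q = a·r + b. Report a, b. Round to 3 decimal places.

XᵀX·[a, b]ᵀ = Xᵀq reads: 90·a + 14·b = -220;  14·a + 4·b = -37.
Determinant 90·4 − 14² = 164.
a = ((-220)·4 − 14·(-37))/164 = -181/82; b = (90·(-37) − 14·(-220))/164 = -125/82.

a = -2.207, b = -1.524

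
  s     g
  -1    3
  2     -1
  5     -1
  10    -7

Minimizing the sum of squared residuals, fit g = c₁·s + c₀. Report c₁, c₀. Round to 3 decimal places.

c₁ = -0.848, c₀ = 1.894

Forming AᵀA = [[130, 16]; [16, 4]] and Aᵀg = [-80, -6]ᵀ gives AᵀA·[c₁, c₀]ᵀ = Aᵀg.
Eliminating c₀: 4·(row 1) − 16·(row 2) gives 264·c₁ = 4·(-80) − 16·(-6) = -224, so c₁ = -28/33.
Then c₀ = ((-6) − 16·(-28/33))/4 = 125/66.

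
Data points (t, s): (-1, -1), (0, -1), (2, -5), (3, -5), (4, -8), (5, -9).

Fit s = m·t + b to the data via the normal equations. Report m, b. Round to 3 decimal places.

m = -1.422, b = -1.752

Sums needed: Σt·t = 55, Σt = 13, Σ1 = 6.
Right-hand side: Σt·s = -101, Σs = -29.
Normal equations: [[55, 13]; [13, 6]]·[m, b]ᵀ = [-101, -29]ᵀ.
Eliminating b: 6·(row 1) − 13·(row 2) gives 161·m = 6·(-101) − 13·(-29) = -229, so m = -229/161.
Then b = ((-29) − 13·(-229/161))/6 = -282/161.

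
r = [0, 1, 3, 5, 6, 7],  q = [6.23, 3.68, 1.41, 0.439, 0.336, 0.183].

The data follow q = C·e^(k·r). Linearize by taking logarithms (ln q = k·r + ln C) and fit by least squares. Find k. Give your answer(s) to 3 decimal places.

k = -0.501

Let Y = ln q. Fitting Y = k·r + ln C by least squares:
Σr = 22.0000, Σ(r)² = 120.0000, Σln q = -0.1363, Σr·ln q = -20.2143.
Equations: 120.0000·k + 22.0000·ln C = -20.2143;  22.0000·k + 6·ln C = -0.1363.
Δ = 120.0000·6 − (22.0000)² = 236.0000; k = (-20.2143·6 − 22.0000·-0.1363)/236.0000 = -0.50122, ln C = (120.0000·-0.1363 − 22.0000·-20.2143)/236.0000 = 1.81509.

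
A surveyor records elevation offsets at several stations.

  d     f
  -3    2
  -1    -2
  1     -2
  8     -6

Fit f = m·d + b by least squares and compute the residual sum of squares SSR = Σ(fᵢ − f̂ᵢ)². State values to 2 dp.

Entries of MᵀM: Σd·d = 75, Σd = 5, Σ1 = 4.
For Mᵀf: Σd·f = -54, Σf = -8.
So MᵀM·[m, b]ᵀ = Mᵀf: [[75, 5]; [5, 4]]·[m, b]ᵀ = [-54, -8]ᵀ.
Eliminating b: 4·(row 1) − 5·(row 2) gives 275·m = 4·(-54) − 5·(-8) = -176, so m = -16/25.
Then b = ((-8) − 5·(-16/25))/4 = -6/5.
Residuals: 32/25, -36/25, -4/25, 8/25; SSR = 96/25.

SSR = 3.84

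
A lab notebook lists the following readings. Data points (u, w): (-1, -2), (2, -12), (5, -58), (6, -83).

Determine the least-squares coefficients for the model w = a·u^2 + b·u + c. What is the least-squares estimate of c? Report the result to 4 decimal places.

The normal system XᵀX·[a, b, c]ᵀ = Xᵀw is [[1938, 348, 66]; [348, 66, 12]; [66, 12, 4]]·[a, b, c]ᵀ = [-4488, -810, -155]ᵀ.
Row-reducing yields a = -137/66, b = -37/33, c = -25/22.

c = -1.1364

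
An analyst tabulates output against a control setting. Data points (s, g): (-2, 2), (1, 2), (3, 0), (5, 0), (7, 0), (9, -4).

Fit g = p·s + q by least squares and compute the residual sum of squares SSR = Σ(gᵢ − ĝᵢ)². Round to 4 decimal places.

Sums needed: Σs·s = 169, Σs = 23, Σ1 = 6.
Right-hand side: Σs·g = -38, Σg = 0.
AᵀA·[p, q]ᵀ = Aᵀg becomes [[169, 23]; [23, 6]]·[p, q]ᵀ = [-38, 0]ᵀ.
Eliminating q: 6·(row 1) − 23·(row 2) gives 485·p = 6·(-38) − 23·0 = -228, so p = -228/485.
Then q = (0 − 23·(-228/485))/6 = 874/485.
Residuals: -72/97, 324/485, -38/97, 266/485, 722/485, -762/485; SSR = 2976/485.

SSR = 6.1361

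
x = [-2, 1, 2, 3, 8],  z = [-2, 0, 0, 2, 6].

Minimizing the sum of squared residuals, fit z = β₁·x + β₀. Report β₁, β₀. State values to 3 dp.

β₁ = 0.820, β₀ = -0.767

Setting ∂/∂β₁ … = 0 gives: 82·β₁ + 12·β₀ = 58;  12·β₁ + 5·β₀ = 6.
Eliminating β₀: 5·(row 1) − 12·(row 2) gives 266·β₁ = 5·58 − 12·6 = 218, so β₁ = 109/133.
Then β₀ = (6 − 12·(109/133))/5 = -102/133.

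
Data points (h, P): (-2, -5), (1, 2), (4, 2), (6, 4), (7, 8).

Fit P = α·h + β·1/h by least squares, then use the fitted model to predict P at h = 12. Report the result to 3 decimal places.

Normal-equation sums: Σh·h = 106, Σh·1/h = 5, Σ1/h·1/h = 9601/7056.
Moment sums: Σh·P = 100, Σ1/h·P = 143/21.
So MᵀM·[α, β]ᵀ = MᵀP: [[106, 5]; [5, 9601/7056]]·[α, β]ᵀ = [100, 143/21]ᵀ.
Eliminating β: (9601/7056)·(row 1) − 5·(row 2) gives (420653/3528)·α = (9601/7056)·100 − 5·(143/21) = 179965/1764, so α = 359930/420653.
Then β = ((143/21) − 5·(359930/420653))/(9601/7056) = 782544/420653.
At h = 12: P̂ = (359930/420653)·(12) + (782544/420653)·(1/12) = 4384372/420653.

P̂ = 10.423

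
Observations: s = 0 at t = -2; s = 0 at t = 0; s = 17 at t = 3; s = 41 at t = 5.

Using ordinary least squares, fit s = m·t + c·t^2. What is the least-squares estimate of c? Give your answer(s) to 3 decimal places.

c = 1.179

The normal system XᵀX·[m, c]ᵀ = Xᵀs is [[38, 144]; [144, 722]]·[m, c]ᵀ = [256, 1178]ᵀ.
det = 38·722 − 144² = 6700.
m = (256·722 − 144·1178)/6700 = 152/67; c = (38·1178 − 144·256)/6700 = 79/67.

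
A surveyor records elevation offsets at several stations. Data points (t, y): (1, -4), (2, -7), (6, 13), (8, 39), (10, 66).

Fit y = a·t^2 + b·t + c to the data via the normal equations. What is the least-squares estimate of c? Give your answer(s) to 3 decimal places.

c = -2.913

The normal system XᵀX·[a, b, c]ᵀ = Xᵀy is [[15409, 1737, 205]; [1737, 205, 27]; [205, 27, 5]]·[a, b, c]ᵀ = [9532, 1032, 107]ᵀ.
Solving the 3×3 system (Gaussian elimination) gives a = 46095/44342, b = -150333/44342, c = -64589/22171.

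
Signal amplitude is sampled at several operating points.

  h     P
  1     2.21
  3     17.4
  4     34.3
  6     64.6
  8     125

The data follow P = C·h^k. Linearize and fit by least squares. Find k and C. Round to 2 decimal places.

k = 1.93, C = 2.20

Taking logs, ln P = k·ln h + ln C, so regress ln P on ln h.
Σln h = 6.3561, Σ(ln h)² = 10.6632, Σln P = 16.1811, Σln h·ln P = 25.5475.
Equations: 10.6632·k + 6.3561·ln C = 25.5475;  6.3561·k + 5·ln C = 16.1811.
Δ = 10.6632·5 − (6.3561)² = 12.9161; k = (25.5475·5 − 6.3561·16.1811)/12.9161 = 1.92695, ln C = (10.6632·16.1811 − 6.3561·25.5475)/12.9161 = 0.78665, so C = exp(0.78665) = 2.19602.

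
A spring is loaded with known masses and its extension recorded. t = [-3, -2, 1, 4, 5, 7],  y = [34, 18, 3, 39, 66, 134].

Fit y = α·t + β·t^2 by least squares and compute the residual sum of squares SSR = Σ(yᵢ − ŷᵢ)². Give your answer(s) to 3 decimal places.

Entries of XᵀX: Σt·t = 104, Σt·t^2 = 498, Σt^2·t^2 = 3380.
And Σt·y = 1289, Σt^2·y = 9221.
Normal equations: [[104, 498]; [498, 3380]]·[α, β]ᵀ = [1289, 9221]ᵀ.
det = 104·3380 − 498² = 103516.
α = (1289·3380 − 498·9221)/103516 = -117619/51758; β = (104·9221 − 498·1289)/103516 = 158531/51758.
Residuals: -9932/25879, 31141/25879, 57181/25879, -23729/25879, 20424/25879, -651/3697; SSR = 206308/25879.

SSR = 7.972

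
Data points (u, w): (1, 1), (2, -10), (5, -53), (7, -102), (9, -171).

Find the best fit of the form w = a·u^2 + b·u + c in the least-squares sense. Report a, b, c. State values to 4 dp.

From the data, Σu^2·u^2 = 9604, Σu^2·u = 1206, Σu^2 = 160, Σu·u = 160, Σu = 24, Σ1 = 5.
Moment sums: Σu^2·w = -20213, Σu·w = -2537, Σw = -335.
Row-reducing yields a = -45961/22598, b = -19255/22598, c = 24555/11299.

a = -2.0339, b = -0.8521, c = 2.1732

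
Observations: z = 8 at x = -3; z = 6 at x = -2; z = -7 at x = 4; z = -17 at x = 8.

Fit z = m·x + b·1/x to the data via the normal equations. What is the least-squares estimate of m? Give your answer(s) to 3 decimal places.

With design matrix M, MᵀM = [[93, 4]; [4, 253/576]] and Mᵀz = [-200, -229/24]ᵀ.
Δ = 93·(253/576) − 4² = 4771/192.
m = ((-200)·(253/576) − 4·(-229/24))/(4771/192) = -28616/14313; b = (93·(-229/24) − 4·(-200))/(4771/192) = -16776/4771.

m = -1.999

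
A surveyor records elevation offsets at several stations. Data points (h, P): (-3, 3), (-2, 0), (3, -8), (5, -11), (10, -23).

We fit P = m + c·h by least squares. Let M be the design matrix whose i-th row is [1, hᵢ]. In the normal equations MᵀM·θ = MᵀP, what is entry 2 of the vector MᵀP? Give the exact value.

-318

Entry 2 ↔ basis h, so (MᵀP)_{2} = Σᵢ (h)·Pᵢ = (-3)·(3) + (-2)·(0) + (3)·(-8) + (5)·(-11) + (10)·(-23) = -318.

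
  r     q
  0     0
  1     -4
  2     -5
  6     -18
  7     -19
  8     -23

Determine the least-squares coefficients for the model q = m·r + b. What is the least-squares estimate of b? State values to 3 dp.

b = -0.259

With design matrix X, XᵀX = [[154, 24]; [24, 6]] and Xᵀq = [-439, -69]ᵀ.
Δ = 154·6 − 24² = 348.
m = ((-439)·6 − 24·(-69))/348 = -163/58; b = (154·(-69) − 24·(-439))/348 = -15/58.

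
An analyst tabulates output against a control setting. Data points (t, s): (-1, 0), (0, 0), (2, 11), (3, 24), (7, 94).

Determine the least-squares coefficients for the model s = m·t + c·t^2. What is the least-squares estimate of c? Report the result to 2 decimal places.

XᵀX·[m, c]ᵀ = Xᵀs reads: 63·m + 377·c = 752;  377·m + 2499·c = 4866.
Determinant 63·2499 − 377² = 15308.
m = (752·2499 − 377·4866)/15308 = 22383/7654; c = (63·4866 − 377·752)/15308 = 11527/7654.

c = 1.51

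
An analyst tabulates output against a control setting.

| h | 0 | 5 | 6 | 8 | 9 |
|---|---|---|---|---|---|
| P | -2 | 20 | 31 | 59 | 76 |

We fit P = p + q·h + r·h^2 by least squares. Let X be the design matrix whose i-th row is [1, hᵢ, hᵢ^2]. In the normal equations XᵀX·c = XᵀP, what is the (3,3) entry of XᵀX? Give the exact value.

Row 3 ↔ basis h^2, column 3 ↔ basis h^2, so (XᵀX)_{3,3} = Σᵢ (h^2)·(h^2) = (0)·(0) + (25)·(25) + (36)·(36) + (64)·(64) + (81)·(81) = 12578.

12578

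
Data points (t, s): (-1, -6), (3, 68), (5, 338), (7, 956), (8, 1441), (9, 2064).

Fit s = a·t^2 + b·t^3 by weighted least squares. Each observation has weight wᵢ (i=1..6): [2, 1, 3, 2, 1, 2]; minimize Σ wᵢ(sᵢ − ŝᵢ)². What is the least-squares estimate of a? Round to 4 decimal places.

Compute the Gram sums: Σwᵢ·t^2·t^2 = 23978, Σwᵢ·t^2·t^3 = 194096, Σwᵢ·t^3·t^3 = 1607930.
For XᵀWs: Σwᵢ·t^2·s = 546230, Σwᵢ·t^3·s = 4531518.
XᵀWX·[a, b]ᵀ = XᵀWs becomes [[23978, 194096]; [194096, 1607930]]·[a, b]ᵀ = [546230, 4531518]ᵀ.
Determinant 23978·1607930 − 194096² = 881688324.
a = (546230·1607930 − 194096·4531518)/881688324 = -312478457/220422081; b = (23978·4531518 − 194096·546230)/881688324 = 658920131/220422081.

a = -1.4176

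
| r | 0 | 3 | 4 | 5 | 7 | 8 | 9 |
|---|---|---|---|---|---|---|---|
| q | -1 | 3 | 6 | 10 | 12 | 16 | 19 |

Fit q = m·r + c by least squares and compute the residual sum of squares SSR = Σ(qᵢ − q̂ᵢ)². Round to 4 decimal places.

SSR = 8.6699

Sums needed: Σr·r = 244, Σr = 36, Σ1 = 7.
Right-hand side: Σr·q = 466, Σq = 65.
Normal equations: [[244, 36]; [36, 7]]·[m, c]ᵀ = [466, 65]ᵀ.
Eliminating c: 7·(row 1) − 36·(row 2) gives 412·m = 7·466 − 36·65 = 922, so m = 461/206.
Then c = (65 − 36·(461/206))/7 = -229/103.
Residuals: 126/103, -307/206, -75/103, 213/206, -297/206, 33/103, 223/206; SSR = 893/103.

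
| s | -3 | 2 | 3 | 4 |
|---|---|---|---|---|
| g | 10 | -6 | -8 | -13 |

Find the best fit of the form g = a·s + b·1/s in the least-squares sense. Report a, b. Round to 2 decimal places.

Entries of AᵀA: Σs·s = 38, Σs·1/s = 4, Σ1/s·1/s = 77/144.
Right-hand side: Σs·g = -118, Σ1/s·g = -49/4.
Normal equations: [[38, 4]; [4, 77/144]]·[a, b]ᵀ = [-118, -49/4]ᵀ.
det = 38·(77/144) − 4² = 311/72.
a = ((-118)·(77/144) − 4·(-49/4))/(311/72) = -1015/311; b = (38·(-49/4) − 4·(-118))/(311/72) = 468/311.

a = -3.26, b = 1.50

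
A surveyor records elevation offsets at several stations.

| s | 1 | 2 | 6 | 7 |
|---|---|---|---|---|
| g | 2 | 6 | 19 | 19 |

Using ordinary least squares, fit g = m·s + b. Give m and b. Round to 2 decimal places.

With design matrix A, AᵀA = [[90, 16]; [16, 4]] and Aᵀg = [261, 46]ᵀ.
det = 90·4 − 16² = 104.
m = (261·4 − 16·46)/104 = 77/26; b = (90·46 − 16·261)/104 = -9/26.

m = 2.96, b = -0.35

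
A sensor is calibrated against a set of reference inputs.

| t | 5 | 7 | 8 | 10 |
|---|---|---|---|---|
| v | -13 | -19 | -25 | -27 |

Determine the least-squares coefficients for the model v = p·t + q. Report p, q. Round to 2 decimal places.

With design matrix X, XᵀX = [[238, 30]; [30, 4]] and Xᵀv = [-668, -84]ᵀ.
Eliminating q: 4·(row 1) − 30·(row 2) gives 52·p = 4·(-668) − 30·(-84) = -152, so p = -38/13.
Then q = ((-84) − 30·(-38/13))/4 = 12/13.

p = -2.92, q = 0.92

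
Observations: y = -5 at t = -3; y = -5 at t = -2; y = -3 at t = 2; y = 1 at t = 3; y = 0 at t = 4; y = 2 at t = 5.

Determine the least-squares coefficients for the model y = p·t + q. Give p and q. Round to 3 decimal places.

p = 0.879, q = -2.984

With design matrix X, XᵀX = [[67, 9]; [9, 6]] and Xᵀy = [32, -10]ᵀ.
Determinant 67·6 − 9² = 321.
p = (32·6 − 9·(-10))/321 = 94/107; q = (67·(-10) − 9·32)/321 = -958/321.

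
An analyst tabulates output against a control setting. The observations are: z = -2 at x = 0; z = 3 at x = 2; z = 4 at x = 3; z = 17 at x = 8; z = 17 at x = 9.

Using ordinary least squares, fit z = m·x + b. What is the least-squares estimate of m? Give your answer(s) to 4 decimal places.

Entries of AᵀA: Σx·x = 158, Σx = 22, Σ1 = 5.
For Aᵀz: Σx·z = 307, Σz = 39.
AᵀA·[m, b]ᵀ = Aᵀz becomes [[158, 22]; [22, 5]]·[m, b]ᵀ = [307, 39]ᵀ.
Δ = 158·5 − 22² = 306.
m = (307·5 − 22·39)/306 = 677/306; b = (158·39 − 22·307)/306 = -296/153.

m = 2.2124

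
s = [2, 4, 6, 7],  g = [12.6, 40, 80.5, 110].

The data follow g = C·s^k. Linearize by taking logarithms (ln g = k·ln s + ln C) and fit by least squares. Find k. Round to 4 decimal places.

With ln gᵢ as the transformed response and ln sᵢ as the regressor:
Σln s = 5.8171, Σ(ln s)² = 9.3992, Σln g = 15.3113, Σln s·ln g = 23.8795.
Equations: 9.3992·k + 5.8171·ln C = 23.8795;  5.8171·k + 4·ln C = 15.3113.
Solving (det = 3.7582): k = 1.71638, ln C = 1.33173.

k = 1.7164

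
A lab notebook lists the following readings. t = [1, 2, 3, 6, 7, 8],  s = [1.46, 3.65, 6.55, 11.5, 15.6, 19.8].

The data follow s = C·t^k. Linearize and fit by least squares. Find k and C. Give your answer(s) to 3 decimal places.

k = 1.197, C = 1.548

With ln sᵢ as the transformed response and ln tᵢ as the regressor:
Over the data: Σln t = 7.6089, Σ(ln t)² = 13.0084, Σln s = 11.7279, Σln t·ln s = 18.8928.
Normal system: [[13.0084, 7.6089]; [7.6089, 6]]·[k, ln C]ᵀ = [18.8928, 11.7279]ᵀ.
Solving (det = 20.1558): k = 1.19671, ln C = 0.43705, so C = exp(0.43705) = 1.54813.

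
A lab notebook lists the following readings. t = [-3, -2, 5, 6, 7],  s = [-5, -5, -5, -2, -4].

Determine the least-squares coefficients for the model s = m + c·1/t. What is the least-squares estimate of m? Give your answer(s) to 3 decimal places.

From the data, Σ1 = 5, Σ1/t = -34/105, Σ1/t·1/t = 9907/22050.
Moment sums: Σs = -21, Σ1/t·s = 95/42.
So XᵀX·[m, c]ᵀ = Xᵀs: [[5, -34/105]; [-34/105, 9907/22050]]·[m, c]ᵀ = [-21, 95/42]ᵀ.
Δ = 5·(9907/22050) − (-34/105)² = 5247/2450.
m = ((-21)·(9907/22050) − (-34/105)·(95/42))/(5247/2450) = -191897/47223; c = (5·(95/42) − (-34/105)·(-21))/(5247/2450) = 33145/15741.

m = -4.064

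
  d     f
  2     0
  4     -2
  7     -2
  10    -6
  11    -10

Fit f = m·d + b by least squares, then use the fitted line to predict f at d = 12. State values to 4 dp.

MᵀM·[m, b]ᵀ = Mᵀf reads: 290·m + 34·b = -192;  34·m + 5·b = -20.
(Σd·d = 290, Σd = 34, Σ1 = 5, Σd·f = -192, Σf = -20.)
det = 290·5 − 34² = 294.
m = ((-192)·5 − 34·(-20))/294 = -20/21; b = (290·(-20) − 34·(-192))/294 = 52/21.
At d = 12: f̂ = (-20/21)·(12) + (52/21)·(1) = -188/21.

f̂ = -8.9524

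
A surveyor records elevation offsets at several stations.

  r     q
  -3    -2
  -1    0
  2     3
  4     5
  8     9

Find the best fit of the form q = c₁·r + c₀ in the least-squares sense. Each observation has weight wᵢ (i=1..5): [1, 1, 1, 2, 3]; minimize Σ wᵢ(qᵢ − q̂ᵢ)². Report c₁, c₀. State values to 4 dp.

From the data, Σwᵢ·r·r = 238, Σwᵢ·r = 30, Σwᵢ·1 = 8.
For XᵀWq: Σwᵢ·r·q = 268, Σwᵢ·q = 38.
Δ = 238·8 − 30² = 1004.
c₁ = (268·8 − 30·38)/1004 = 1; c₀ = (238·38 − 30·268)/1004 = 1.

c₁ = 1.0000, c₀ = 1.0000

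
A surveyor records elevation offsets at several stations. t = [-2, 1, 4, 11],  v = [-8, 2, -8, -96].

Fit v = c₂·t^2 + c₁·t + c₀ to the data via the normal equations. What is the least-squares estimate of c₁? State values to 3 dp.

c₁ = 1.997

Forming MᵀM = [[14914, 1388, 142]; [1388, 142, 14]; [142, 14, 4]] and Mᵀv = [-11774, -1070, -110]ᵀ gives MᵀM·[c₂, c₁, c₀]ᵀ = Mᵀv.
Row-reducing yields c₂ = -6749/6906, c₁ = 13793/6906, c₀ = 1399/6906.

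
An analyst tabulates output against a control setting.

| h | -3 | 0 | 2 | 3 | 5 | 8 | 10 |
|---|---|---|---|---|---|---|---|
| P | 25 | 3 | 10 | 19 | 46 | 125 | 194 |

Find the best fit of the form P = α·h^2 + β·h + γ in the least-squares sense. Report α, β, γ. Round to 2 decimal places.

Setting ∂/∂α … = 0 gives: 14899·α + 1645·β + 211·γ = 28986;  1645·α + 211·β + 25·γ = 3172;  211·α + 25·β + 7·γ = 422.
Solving the 3×3 system (Gaussian elimination) gives α = 24095/11893, β = -82759/71358, γ = 239683/71358.

α = 2.03, β = -1.16, γ = 3.36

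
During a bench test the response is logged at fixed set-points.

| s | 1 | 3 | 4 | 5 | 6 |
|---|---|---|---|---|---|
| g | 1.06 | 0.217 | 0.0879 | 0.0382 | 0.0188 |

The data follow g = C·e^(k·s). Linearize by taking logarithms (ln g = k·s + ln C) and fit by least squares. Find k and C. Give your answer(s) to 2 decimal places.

Linearized form: ln g = k·s + ln C. From the 5 transformed points,
Over the data: Σs = 19.0000, Σ(s)² = 87.0000, Σln g = -11.1400, Σs·ln g = -54.4195.
Normal system: [[87.0000, 19.0000]; [19.0000, 5]]·[k, ln C]ᵀ = [-54.4195, -11.1400]ᵀ.
Solving (det = 74.0000): k = -0.81673, ln C = 0.87560, so C = exp(0.87560) = 2.40030.

k = -0.82, C = 2.40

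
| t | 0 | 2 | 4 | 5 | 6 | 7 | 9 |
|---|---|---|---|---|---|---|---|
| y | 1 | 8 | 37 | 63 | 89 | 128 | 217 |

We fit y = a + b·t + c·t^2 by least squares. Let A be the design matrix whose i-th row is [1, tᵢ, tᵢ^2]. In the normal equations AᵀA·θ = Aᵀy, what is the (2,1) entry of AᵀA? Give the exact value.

33

Row 2 ↔ basis t, column 1 ↔ basis 1, so (AᵀA)_{2,1} = Σᵢ t = (0)·(1) + (2)·(1) + (4)·(1) + (5)·(1) + (6)·(1) + (7)·(1) + (9)·(1) = 33.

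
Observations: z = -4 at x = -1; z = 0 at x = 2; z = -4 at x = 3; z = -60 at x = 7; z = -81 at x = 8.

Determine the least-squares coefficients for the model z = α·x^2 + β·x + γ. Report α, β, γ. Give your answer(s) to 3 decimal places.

Normal-equation sums: Σx^2·x^2 = 6595, Σx^2·x = 889, Σx^2 = 127, Σx·x = 127, Σx = 19, Σ1 = 5.
For Mᵀz: Σx^2·z = -8164, Σx·z = -1076, Σz = -149.
So MᵀM·[α, β, γ]ᵀ = Mᵀz: [[6595, 889, 127]; [889, 127, 19]; [127, 19, 5]]·[α, β, γ]ᵀ = [-8164, -1076, -149]ᵀ.
Solving the 3×3 system (Gaussian elimination) gives α = -82021/48678, β = 155425/48678, γ = 7019/8113.

α = -1.685, β = 3.193, γ = 0.865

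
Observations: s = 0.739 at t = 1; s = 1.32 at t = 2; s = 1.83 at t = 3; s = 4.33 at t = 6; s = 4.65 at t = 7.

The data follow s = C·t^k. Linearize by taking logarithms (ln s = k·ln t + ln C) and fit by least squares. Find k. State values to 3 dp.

Linearized form: ln s = k·ln t + ln C. From the 5 transformed points,
AᵀA = [[8.6844, 5.5294]; [5.5294, 5]], rhs = [6.4729, 3.5819]ᵀ  (here Σln t = 5.5294, Σ(ln t)² = 8.6844, Σln s = 3.5819, Σln t·ln s = 6.4729).
Δ = 8.6844·5 − (5.5294)² = 12.8473; k = (6.4729·5 − 5.5294·3.5819)/12.8473 = 0.97752, ln C = (8.6844·3.5819 − 5.5294·6.4729)/12.8473 = -0.36464.

k = 0.978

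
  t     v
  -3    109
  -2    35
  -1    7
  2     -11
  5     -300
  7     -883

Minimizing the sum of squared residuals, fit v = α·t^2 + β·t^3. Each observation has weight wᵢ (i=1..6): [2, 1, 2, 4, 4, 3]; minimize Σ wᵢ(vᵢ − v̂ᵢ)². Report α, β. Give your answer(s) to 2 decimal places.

α = 3.07, β = -3.01

Normal-equation sums: Σwᵢ·t^2·t^2 = 9947, Σwᵢ·t^2·t^3 = 62529, Σwᵢ·t^3·t^3 = 417227.
And Σwᵢ·t^2·v = -157861, Σwᵢ·t^3·v = -1065139.
Δ = 9947·417227 − 62529² = 240281128.
α = ((-157861)·417227 − 62529·(-1065139))/240281128 = 184551271/60070282; β = (9947·(-1065139) − 62529·(-157861))/240281128 = -181011791/60070282.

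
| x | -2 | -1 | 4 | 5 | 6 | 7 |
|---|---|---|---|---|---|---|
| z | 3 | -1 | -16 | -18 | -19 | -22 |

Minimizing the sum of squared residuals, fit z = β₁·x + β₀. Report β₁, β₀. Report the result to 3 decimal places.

β₁ = -2.765, β₀ = -3.412

The normal equations are: 131·β₁ + 19·β₀ = -427;  19·β₁ + 6·β₀ = -73.
(Σx·x = 131, Σx = 19, Σ1 = 6, Σx·z = -427, Σz = -73.)
Δ = 131·6 − 19² = 425.
β₁ = ((-427)·6 − 19·(-73))/425 = -47/17; β₀ = (131·(-73) − 19·(-427))/425 = -58/17.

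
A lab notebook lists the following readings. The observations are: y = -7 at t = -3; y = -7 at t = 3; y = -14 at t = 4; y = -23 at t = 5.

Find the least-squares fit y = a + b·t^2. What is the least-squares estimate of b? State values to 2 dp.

b = -1.00

MᵀM·[a, b]ᵀ = Mᵀy reads: 4·a + 59·b = -51;  59·a + 1043·b = -925.
(Σ1 = 4, Σt^2 = 59, Σt^2·t^2 = 1043, Σy = -51, Σt^2·y = -925.)
Eliminating b: 1043·(row 1) − 59·(row 2) gives 691·a = 1043·(-51) − 59·(-925) = 1382, so a = 2.
Then b = ((-925) − 59·2)/1043 = -1.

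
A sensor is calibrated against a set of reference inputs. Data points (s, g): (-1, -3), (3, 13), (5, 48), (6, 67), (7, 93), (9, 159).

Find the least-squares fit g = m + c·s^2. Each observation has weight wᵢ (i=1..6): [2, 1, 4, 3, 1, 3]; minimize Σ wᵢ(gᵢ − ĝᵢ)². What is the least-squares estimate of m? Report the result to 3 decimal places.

Compute the Gram sums: Σwᵢ·1 = 14, Σwᵢ·s^2 = 511, Σwᵢ·s^2·s^2 = 28555.
And Σwᵢ·g = 970, Σwᵢ·s^2·g = 55341.
Normal equations: [[14, 511]; [511, 28555]]·[m, c]ᵀ = [970, 55341]ᵀ.
Δ = 14·28555 − 511² = 138649.
m = (970·28555 − 511·55341)/138649 = -580901/138649; c = (14·55341 − 511·970)/138649 = 39872/19807.

m = -4.190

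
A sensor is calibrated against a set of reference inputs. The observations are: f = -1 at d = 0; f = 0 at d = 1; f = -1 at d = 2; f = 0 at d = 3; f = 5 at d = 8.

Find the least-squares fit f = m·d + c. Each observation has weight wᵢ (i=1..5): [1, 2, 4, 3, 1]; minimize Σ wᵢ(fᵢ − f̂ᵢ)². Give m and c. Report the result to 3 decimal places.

Forming XᵀWX = [[109, 27]; [27, 11]] and XᵀWf = [32, 0]ᵀ gives XᵀWX·[m, c]ᵀ = XᵀWf.
Δ = 109·11 − 27² = 470.
m = (32·11 − 27·0)/470 = 176/235; c = (109·0 − 27·32)/470 = -432/235.

m = 0.749, c = -1.838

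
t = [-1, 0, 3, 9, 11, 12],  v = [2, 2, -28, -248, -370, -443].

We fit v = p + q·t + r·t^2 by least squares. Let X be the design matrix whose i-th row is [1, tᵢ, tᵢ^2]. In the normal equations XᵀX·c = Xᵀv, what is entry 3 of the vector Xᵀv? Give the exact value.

Entry 3 ↔ basis t^2, so (Xᵀv)_{3} = Σᵢ (t^2)·vᵢ = (1)·(2) + (0)·(2) + (9)·(-28) + (81)·(-248) + (121)·(-370) + (144)·(-443) = -128900.

-128900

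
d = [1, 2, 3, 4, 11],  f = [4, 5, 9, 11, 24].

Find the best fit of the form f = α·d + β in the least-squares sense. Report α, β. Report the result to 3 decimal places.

α = 2.013, β = 2.146

With design matrix A, AᵀA = [[151, 21]; [21, 5]] and Aᵀf = [349, 53]ᵀ.
Eliminating β: 5·(row 1) − 21·(row 2) gives 314·α = 5·349 − 21·53 = 632, so α = 316/157.
Then β = (53 − 21·(316/157))/5 = 337/157.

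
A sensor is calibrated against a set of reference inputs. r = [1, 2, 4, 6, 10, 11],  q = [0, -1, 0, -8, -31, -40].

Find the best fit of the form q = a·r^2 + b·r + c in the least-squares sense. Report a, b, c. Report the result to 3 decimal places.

a = -0.521, b = 2.313, c = -2.310

Compute the Gram sums: Σr^2·r^2 = 26210, Σr^2·r = 2620, Σr^2 = 278, Σr·r = 278, Σr = 34, Σ1 = 6.
Moment sums: Σr^2·q = -8232, Σr·q = -800, Σq = -80.
So XᵀX·[a, b, c]ᵀ = Xᵀq: [[26210, 2620, 278]; [2620, 278, 34]; [278, 34, 6]]·[a, b, c]ᵀ = [-8232, -800, -80]ᵀ.
Row-reducing yields a = -18008/34581, b = 79972/34581, c = -26628/11527.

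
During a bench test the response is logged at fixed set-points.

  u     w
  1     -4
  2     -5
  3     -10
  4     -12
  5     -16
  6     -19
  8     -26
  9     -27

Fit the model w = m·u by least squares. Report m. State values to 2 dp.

Compute the Gram sums: Σu·u = 236.
For Aᵀw: Σu·w = -737.
Normal equations: [[236]]·[m]ᵀ = [-737]ᵀ.
m = (-737)/236 = -3.12288.

m = -3.12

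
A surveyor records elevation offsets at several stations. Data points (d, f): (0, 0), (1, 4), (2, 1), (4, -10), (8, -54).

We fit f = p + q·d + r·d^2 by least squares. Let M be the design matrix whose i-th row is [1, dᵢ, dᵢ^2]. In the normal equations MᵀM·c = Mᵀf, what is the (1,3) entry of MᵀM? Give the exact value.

85

Row 1 ↔ basis 1, column 3 ↔ basis d^2, so (MᵀM)_{1,3} = Σᵢ d^2 = (1)·(0) + (1)·(1) + (1)·(4) + (1)·(16) + (1)·(64) = 85.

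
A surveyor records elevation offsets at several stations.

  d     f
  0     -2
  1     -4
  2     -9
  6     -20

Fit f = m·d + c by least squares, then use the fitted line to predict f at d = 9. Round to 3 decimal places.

f̂ = -29.325

The normal equations are: 41·m + 9·c = -142;  9·m + 4·c = -35.
det = 41·4 − 9² = 83.
m = ((-142)·4 − 9·(-35))/83 = -253/83; c = (41·(-35) − 9·(-142))/83 = -157/83.
At d = 9: f̂ = (-253/83)·(9) + (-157/83)·(1) = -2434/83.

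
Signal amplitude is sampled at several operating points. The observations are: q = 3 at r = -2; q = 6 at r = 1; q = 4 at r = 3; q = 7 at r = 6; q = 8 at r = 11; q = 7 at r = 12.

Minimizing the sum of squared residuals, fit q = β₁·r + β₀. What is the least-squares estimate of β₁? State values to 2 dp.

Compute the Gram sums: Σr·r = 315, Σr = 31, Σ1 = 6.
Moment sums: Σr·q = 226, Σq = 35.
Eliminating β₀: 6·(row 1) − 31·(row 2) gives 929·β₁ = 6·226 − 31·35 = 271, so β₁ = 271/929.
Then β₀ = (35 − 31·(271/929))/6 = 4019/929.

β₁ = 0.29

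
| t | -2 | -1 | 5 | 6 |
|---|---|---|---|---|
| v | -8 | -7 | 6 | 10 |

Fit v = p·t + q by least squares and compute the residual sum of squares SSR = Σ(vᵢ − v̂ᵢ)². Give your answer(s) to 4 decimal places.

SSR = 2.3300

The normal equations are: 66·p + 8·q = 113;  8·p + 4·q = 1.
(Σt·t = 66, Σt = 8, Σ1 = 4, Σt·v = 113, Σv = 1.)
det = 66·4 − 8² = 200.
p = (113·4 − 8·1)/200 = 111/50; q = (66·1 − 8·113)/200 = -419/100.
Residuals: 63/100, -59/100, -91/100, 87/100; SSR = 233/100.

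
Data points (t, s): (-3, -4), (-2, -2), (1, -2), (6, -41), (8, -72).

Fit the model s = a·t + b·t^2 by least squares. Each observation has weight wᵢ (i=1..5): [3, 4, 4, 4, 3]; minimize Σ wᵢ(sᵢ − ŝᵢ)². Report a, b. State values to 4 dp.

Sums needed: Σwᵢ·t·t = 383, Σwᵢ·t·t^2 = 2291, Σwᵢ·t^2·t^2 = 17783.
Moment sums: Σwᵢ·t·s = -2668, Σwᵢ·t^2·s = -19876.
Determinant 383·17783 − 2291² = 1562208.
a = ((-2668)·17783 − 2291·(-19876))/1562208 = -79547/65092; b = (383·(-19876) − 2291·(-2668))/1562208 = -62505/65092.

a = -1.2221, b = -0.9603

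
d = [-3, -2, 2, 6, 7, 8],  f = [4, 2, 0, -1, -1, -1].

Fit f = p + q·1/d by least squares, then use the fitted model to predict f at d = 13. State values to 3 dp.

Setting ∂/∂p … = 0 gives: 6·p + (17/168)·q = 3;  (17/168)·p + (19049/28224)·q = -155/56.
Determinant 6·(19049/28224) − (17/168)² = 114005/28224.
p = (3·(19049/28224) − (17/168)·(-155/56))/(114005/28224) = 65052/114005; q = (6·(-155/56) − (17/168)·3)/(114005/28224) = -477288/114005.
At d = 13: f̂ = (65052/114005)·(1) + (-477288/114005)·(1/13) = 368388/1482065.

f̂ = 0.249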